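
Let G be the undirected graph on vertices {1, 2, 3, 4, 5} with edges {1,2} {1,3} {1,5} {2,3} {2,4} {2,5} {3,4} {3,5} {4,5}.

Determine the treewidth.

3

A width-3 tree decomposition is:
Bags: B1 = {2, 3, 4, 5}  B2 = {1, 2, 3, 5}
Tree: B1–B2
Each bag holds 4 vertices, so the decomposition has width 3, which upper-bounds the treewidth. For the lower bound, the 4 vertices {1, 2, 3, 5} are pairwise adjacent, and any tree decomposition puts a clique entirely inside one bag — forcing width ≥ 3. Combining the bounds, tw(G) = 3.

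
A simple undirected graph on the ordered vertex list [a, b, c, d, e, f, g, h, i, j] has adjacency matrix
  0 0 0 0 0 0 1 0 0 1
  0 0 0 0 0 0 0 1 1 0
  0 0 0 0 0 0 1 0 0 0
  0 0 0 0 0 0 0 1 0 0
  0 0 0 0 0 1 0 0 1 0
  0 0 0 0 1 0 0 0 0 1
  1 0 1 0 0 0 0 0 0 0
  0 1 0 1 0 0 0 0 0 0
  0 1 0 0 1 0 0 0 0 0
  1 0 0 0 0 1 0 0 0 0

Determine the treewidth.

1

A width-1 tree decomposition is:
Bags: B1 = {c, g}  B2 = {a, g}  B3 = {a, j}  B4 = {f, j}  B5 = {e, f}  B6 = {e, i}  B7 = {b, i}  B8 = {b, h}  B9 = {d, h}
Tree: B1–B2, B2–B3, B3–B4, B4–B5, B5–B6, B6–B7, B7–B8, B8–B9
The largest bag has 2 vertices, giving width 1; this decomposition certifies tw(G) ≤ 1. Since G has at least one edge (e.g. c–g), it is not an edgeless graph, so tw(G) ≥ 1. Combining the bounds, tw(G) = 1.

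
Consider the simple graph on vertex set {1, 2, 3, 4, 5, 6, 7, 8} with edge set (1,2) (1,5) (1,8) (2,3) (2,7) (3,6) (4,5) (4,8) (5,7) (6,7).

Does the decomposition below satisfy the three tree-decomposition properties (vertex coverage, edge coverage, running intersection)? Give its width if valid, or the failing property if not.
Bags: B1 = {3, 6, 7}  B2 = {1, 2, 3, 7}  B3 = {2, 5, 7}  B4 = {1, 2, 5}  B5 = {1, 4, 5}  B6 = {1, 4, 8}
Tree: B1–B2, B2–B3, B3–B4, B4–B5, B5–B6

No — bags containing vertex 1 are not connected in the tree.

A tree decomposition must satisfy three properties: every vertex lies in some bag; for every edge, both endpoints lie together in some bag; and for every vertex, the bags containing it form a connected subtree. Here bags containing vertex 1 are not connected in the tree, so the decomposition is invalid.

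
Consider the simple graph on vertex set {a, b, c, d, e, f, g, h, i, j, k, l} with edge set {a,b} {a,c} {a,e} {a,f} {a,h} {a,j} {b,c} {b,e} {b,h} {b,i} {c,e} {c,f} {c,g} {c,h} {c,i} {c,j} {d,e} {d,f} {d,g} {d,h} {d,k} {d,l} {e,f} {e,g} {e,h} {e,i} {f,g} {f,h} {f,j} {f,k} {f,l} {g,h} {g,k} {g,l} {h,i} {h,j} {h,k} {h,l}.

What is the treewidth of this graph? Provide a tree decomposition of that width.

Treewidth 4.
One such decomposition:
Bags: B1 = {c, e, f, g, h}  B2 = {a, c, e, f, h}  B3 = {d, e, f, g, h}  B4 = {a, b, c, e, h}  B5 = {a, c, f, h, j}  B6 = {d, f, g, h, l}  B7 = {d, f, g, h, k}  B8 = {b, c, e, h, i}
Tree: B1–B2, B1–B3, B2–B4, B2–B5, B3–B6, B6–B7, B4–B8

Every bag has size at most 5, so the width is 5 − 1 = 4 and tw(G) ≤ 4. For the lower bound, the 5 vertices {d, e, f, g, h} are pairwise adjacent, and any tree decomposition puts a clique entirely inside one bag — forcing width ≥ 4. Combining the bounds, tw(G) = 4.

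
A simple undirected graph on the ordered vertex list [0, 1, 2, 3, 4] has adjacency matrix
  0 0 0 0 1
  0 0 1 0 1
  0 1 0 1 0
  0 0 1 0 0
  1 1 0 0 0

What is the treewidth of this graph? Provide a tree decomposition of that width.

Treewidth 1.
Bags: B1 = {0, 4}  B2 = {1, 4}  B3 = {1, 2}  B4 = {2, 3}
Tree: B1–B2, B2–B3, B3–B4

Each bag holds 2 vertices, so the decomposition has width 1, which upper-bounds the treewidth. Any graph with an edge has treewidth ≥ 1, and G has the edge 4–0. Hence tw(G) = 1 exactly.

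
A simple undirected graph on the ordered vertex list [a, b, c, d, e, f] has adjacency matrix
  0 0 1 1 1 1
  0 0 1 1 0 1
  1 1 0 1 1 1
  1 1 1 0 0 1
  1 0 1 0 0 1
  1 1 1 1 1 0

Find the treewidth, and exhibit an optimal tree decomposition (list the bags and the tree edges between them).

Each bag holds 4 vertices, so the decomposition has width 3, which upper-bounds the treewidth. Conversely, {a, c, d, f} is a clique of size 4, and the vertices of any clique must share a bag in every tree decomposition; so some bag has ≥ 4 vertices and tw(G) ≥ 3. Therefore the treewidth is 3.

Treewidth 3.
One optimal decomposition is:
Bags: B1 = {b, c, d, f}  B2 = {a, c, d, f}  B3 = {a, c, e, f}
Tree: B1–B2, B2–B3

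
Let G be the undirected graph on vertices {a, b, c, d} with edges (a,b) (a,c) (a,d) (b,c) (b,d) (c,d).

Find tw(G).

3

A width-3 tree decomposition is:
Bags: B1 = {a, b, c, d}
Tree: (single bag)
With just one bag of size 4, the width is 4 − 1 = 3, so tw(G) ≤ 3. Conversely, {a, b, c, d} is a clique of size 4, and the vertices of any clique must share a bag in every tree decomposition; so some bag has ≥ 4 vertices and tw(G) ≥ 3. Hence tw(G) = 3 exactly.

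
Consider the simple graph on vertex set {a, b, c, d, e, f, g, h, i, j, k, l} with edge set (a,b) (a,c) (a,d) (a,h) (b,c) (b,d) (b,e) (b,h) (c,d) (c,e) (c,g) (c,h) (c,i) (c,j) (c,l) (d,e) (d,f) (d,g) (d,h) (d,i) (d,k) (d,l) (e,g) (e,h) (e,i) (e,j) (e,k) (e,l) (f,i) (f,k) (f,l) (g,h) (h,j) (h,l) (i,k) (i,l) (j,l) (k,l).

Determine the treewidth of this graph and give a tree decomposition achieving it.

The largest bag has 5 vertices, giving width 4; this decomposition certifies tw(G) ≤ 4. On the other hand G contains the 5-clique {c, d, e, g, h}. A clique must lie in a single bag of any decomposition, so no decomposition can have width below 4. The upper and lower bounds meet at 4, so that is the treewidth.

Treewidth 4.
One optimal decomposition is:
Bags: B1 = {c, d, e, h, l}  B2 = {c, d, e, g, h}  B3 = {b, c, d, e, h}  B4 = {c, d, e, i, l}  B5 = {d, e, i, k, l}  B6 = {a, b, c, d, h}  B7 = {d, f, i, k, l}  B8 = {c, e, h, j, l}
Tree: B1–B2, B1–B3, B1–B4, B4–B5, B3–B6, B5–B7, B1–B8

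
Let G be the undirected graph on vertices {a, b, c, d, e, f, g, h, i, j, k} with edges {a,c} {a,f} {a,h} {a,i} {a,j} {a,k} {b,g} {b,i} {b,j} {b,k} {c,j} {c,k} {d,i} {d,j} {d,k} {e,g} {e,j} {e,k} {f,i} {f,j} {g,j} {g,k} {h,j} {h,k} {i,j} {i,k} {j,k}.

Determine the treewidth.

A width-3 tree decomposition is:
Bags: B1 = {a, h, j, k}  B2 = {a, i, j, k}  B3 = {b, i, j, k}  B4 = {a, f, i, j}  B5 = {b, g, j, k}  B6 = {e, g, j, k}  B7 = {d, i, j, k}  B8 = {a, c, j, k}
Tree: B1–B2, B2–B3, B2–B4, B3–B5, B5–B6, B2–B7, B2–B8
The largest bag has 4 vertices, giving width 3; this decomposition certifies tw(G) ≤ 3. For the lower bound, the 4 vertices {a, f, i, j} are pairwise adjacent, and any tree decomposition puts a clique entirely inside one bag — forcing width ≥ 3. Combining the bounds, tw(G) = 3.

3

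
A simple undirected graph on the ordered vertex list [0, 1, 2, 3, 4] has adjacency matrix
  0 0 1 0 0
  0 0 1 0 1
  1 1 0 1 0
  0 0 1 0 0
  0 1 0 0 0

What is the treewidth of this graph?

1

A width-1 tree decomposition is:
Bags: B1 = {0, 2}  B2 = {1, 2}  B3 = {2, 3}  B4 = {1, 4}
Tree: B1–B2, B1–B3, B2–B4
The largest bag has 2 vertices, giving width 1; this decomposition certifies tw(G) ≤ 1. G has an edge, so its treewidth is at least 1. Hence tw(G) = 1 exactly.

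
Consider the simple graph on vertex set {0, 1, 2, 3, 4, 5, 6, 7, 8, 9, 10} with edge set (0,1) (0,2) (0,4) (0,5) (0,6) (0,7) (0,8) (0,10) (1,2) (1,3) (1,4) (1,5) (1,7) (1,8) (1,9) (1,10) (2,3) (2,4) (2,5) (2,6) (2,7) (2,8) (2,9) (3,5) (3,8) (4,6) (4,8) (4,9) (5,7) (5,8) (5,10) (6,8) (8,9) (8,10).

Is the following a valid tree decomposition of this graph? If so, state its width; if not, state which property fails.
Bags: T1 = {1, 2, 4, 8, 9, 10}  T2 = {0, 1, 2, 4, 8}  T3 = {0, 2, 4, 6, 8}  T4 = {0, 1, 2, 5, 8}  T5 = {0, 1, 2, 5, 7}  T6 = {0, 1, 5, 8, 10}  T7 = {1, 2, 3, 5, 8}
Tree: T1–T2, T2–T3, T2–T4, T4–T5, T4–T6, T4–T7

A tree decomposition must satisfy three properties: every vertex lies in some bag; for every edge, both endpoints lie together in some bag; and for every vertex, the bags containing it form a connected subtree. Here bags containing vertex 10 are not connected in the tree, so the decomposition is invalid.

No — bags containing vertex 10 are not connected in the tree.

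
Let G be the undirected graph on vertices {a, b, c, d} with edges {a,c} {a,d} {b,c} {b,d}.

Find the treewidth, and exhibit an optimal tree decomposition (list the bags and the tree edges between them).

Each bag holds 3 vertices, so the decomposition has width 2, which upper-bounds the treewidth. For the lower bound, G contains the cycle b–d–a–c–b, so G is not a forest; only forests have treewidth ≤ 1, hence tw(G) ≥ 2. The upper and lower bounds meet at 2, so that is the treewidth.

Treewidth 2.
One such decomposition:
Bags: B1 = {a, b, d}  B2 = {a, b, c}
Tree: B1–B2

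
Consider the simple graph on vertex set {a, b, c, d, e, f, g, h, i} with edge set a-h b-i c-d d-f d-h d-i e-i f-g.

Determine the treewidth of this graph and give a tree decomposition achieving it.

Each bag holds 2 vertices, so the decomposition has width 1, which upper-bounds the treewidth. Any graph with an edge has treewidth ≥ 1, and G has the edge d–f. Hence tw(G) = 1 exactly.

Treewidth 1.
One optimal decomposition is:
Bags: B1 = {d, f}  B2 = {f, g}  B3 = {d, i}  B4 = {c, d}  B5 = {e, i}  B6 = {d, h}  B7 = {a, h}  B8 = {b, i}
Tree: B1–B2, B1–B3, B1–B4, B3–B5, B4–B6, B6–B7, B3–B8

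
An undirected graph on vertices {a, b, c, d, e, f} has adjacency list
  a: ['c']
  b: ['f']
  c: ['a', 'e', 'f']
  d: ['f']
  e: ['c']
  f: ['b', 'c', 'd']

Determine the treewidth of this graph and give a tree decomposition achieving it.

Every bag has size at most 2, so the width is 2 − 1 = 1 and tw(G) ≤ 1. Any graph with an edge has treewidth ≥ 1, and G has the edge b–f. The upper and lower bounds meet at 1, so that is the treewidth.

Treewidth 1.
Bags: B1 = {b, f}  B2 = {c, f}  B3 = {c, e}  B4 = {a, c}  B5 = {d, f}
Tree: B1–B2, B2–B3, B3–B4, B1–B5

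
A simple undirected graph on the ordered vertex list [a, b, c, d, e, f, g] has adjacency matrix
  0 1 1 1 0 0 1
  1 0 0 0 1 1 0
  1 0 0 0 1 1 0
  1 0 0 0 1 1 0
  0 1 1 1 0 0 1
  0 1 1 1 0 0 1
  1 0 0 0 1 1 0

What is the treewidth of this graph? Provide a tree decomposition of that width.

The largest bag has 4 vertices, giving width 3; this decomposition certifies tw(G) ≤ 3. For the lower bound: the 4 vertex sets {a,g}, {b,e}, {f}, {d} are disjoint, each induces a connected subgraph, and every pair is joined by at least one edge of G. Contracting each set to a single vertex therefore yields K_{4} as a minor, and since treewidth is minor-monotone, tw(G) ≥ tw(K_{4}) = 3. Therefore the treewidth is 3.

Treewidth 3.
One optimal decomposition is:
Bags: B1 = {a, e, f, g}  B2 = {a, b, e, f}  B3 = {a, d, e, f}  B4 = {a, c, e, f}
Tree: B1–B2, B2–B3, B3–B4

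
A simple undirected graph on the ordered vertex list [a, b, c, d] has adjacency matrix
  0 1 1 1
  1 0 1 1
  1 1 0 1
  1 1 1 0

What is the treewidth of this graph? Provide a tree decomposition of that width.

With just one bag of size 4, the width is 4 − 1 = 3, so tw(G) ≤ 3. On the other hand G contains the 4-clique {a, b, c, d}. A clique must lie in a single bag of any decomposition, so no decomposition can have width below 3. Combining the bounds, tw(G) = 3.

Treewidth 3.
One such decomposition:
Bags: B1 = {a, b, c, d}
Tree: (single bag)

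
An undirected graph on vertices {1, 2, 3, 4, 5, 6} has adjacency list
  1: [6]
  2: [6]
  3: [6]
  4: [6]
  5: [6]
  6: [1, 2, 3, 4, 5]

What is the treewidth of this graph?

1

A width-1 tree decomposition is:
Bags: B1 = {1, 6}  B2 = {5, 6}  B3 = {2, 6}  B4 = {4, 6}  B5 = {3, 6}
Tree: B1–B2, B1–B3, B1–B4, B4–B5
Each bag holds 2 vertices, so the decomposition has width 1, which upper-bounds the treewidth. Since G has at least one edge (e.g. 6–1), it is not an edgeless graph, so tw(G) ≥ 1. Hence tw(G) = 1 exactly.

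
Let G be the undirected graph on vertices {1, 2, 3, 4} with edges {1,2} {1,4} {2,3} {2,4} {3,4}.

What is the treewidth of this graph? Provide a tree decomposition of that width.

Treewidth 2.
One optimal decomposition is:
Bags: B1 = {1, 2, 4}  B2 = {2, 3, 4}
Tree: B1–B2

The largest bag has 3 vertices, giving width 2; this decomposition certifies tw(G) ≤ 2. For the lower bound, the 3 vertices {1, 2, 4} are pairwise adjacent, and any tree decomposition puts a clique entirely inside one bag — forcing width ≥ 2. Hence tw(G) = 2 exactly.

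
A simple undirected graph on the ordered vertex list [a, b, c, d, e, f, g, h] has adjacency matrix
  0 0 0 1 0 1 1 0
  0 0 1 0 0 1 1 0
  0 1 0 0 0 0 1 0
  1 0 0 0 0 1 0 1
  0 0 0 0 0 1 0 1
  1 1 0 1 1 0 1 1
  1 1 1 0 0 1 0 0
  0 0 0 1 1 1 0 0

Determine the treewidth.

2

A width-2 tree decomposition is:
Bags: B1 = {a, d, f}  B2 = {a, f, g}  B3 = {d, f, h}  B4 = {e, f, h}  B5 = {b, f, g}  B6 = {b, c, g}
Tree: B1–B2, B1–B3, B3–B4, B2–B5, B5–B6
Every bag has size at most 3, so the width is 3 − 1 = 2 and tw(G) ≤ 2. On the other hand G contains the 3-clique {b, c, g}. A clique must lie in a single bag of any decomposition, so no decomposition can have width below 2. Therefore the treewidth is 2.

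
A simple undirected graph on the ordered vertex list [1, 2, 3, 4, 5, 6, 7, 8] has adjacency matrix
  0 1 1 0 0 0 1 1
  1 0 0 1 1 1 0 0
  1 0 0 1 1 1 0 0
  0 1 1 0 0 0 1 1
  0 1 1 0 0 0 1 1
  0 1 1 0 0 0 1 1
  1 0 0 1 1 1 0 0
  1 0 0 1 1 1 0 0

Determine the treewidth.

A width-4 tree decomposition is:
Bags: B1 = {2, 3, 5, 7, 8}  B2 = {2, 3, 4, 7, 8}  B3 = {1, 2, 3, 7, 8}  B4 = {2, 3, 6, 7, 8}
Tree: B1–B2, B2–B3, B3–B4
Each bag holds 5 vertices, so the decomposition has width 4, which upper-bounds the treewidth. For the lower bound: the 5 vertex sets {3,5}, {4,8}, {1,2}, {7}, {6} are disjoint, each induces a connected subgraph, and every pair is joined by at least one edge of G. Contracting each set to a single vertex therefore yields K_{5} as a minor, and since treewidth is minor-monotone, tw(G) ≥ tw(K_{5}) = 4. Hence tw(G) = 4 exactly.

4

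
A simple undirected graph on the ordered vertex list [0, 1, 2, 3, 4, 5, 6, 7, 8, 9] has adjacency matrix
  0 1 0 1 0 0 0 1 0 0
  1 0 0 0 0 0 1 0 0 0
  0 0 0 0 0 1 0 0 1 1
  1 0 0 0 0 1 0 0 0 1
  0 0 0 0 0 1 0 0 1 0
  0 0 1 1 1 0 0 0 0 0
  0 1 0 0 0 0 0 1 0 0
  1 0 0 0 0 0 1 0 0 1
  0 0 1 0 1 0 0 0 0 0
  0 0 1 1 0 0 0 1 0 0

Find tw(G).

A width-2 tree decomposition is:
Bags: B1 = {1, 6, 7}  B2 = {0, 1, 7}  B3 = {0, 7, 9}  B4 = {0, 3, 9}  B5 = {2, 3, 9}  B6 = {2, 3, 5}  B7 = {2, 5, 8}  B8 = {4, 5, 8}
Tree: B1–B2, B2–B3, B3–B4, B4–B5, B5–B6, B6–B7, B7–B8
Every bag has size at most 3, so the width is 3 − 1 = 2 and tw(G) ≤ 2. For the lower bound, G contains the cycle 6–1–0–7–6, so G is not a forest; only forests have treewidth ≤ 1, hence tw(G) ≥ 2. Hence tw(G) = 2 exactly.

2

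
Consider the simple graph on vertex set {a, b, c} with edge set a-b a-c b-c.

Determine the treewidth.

2

A width-2 tree decomposition is:
Bags: B1 = {a, b, c}
Tree: (single bag)
A single bag containing all 3 vertices is trivially a valid decomposition of width 2. For the lower bound, the 3 vertices {a, b, c} are pairwise adjacent, and any tree decomposition puts a clique entirely inside one bag — forcing width ≥ 2. Combining the bounds, tw(G) = 2.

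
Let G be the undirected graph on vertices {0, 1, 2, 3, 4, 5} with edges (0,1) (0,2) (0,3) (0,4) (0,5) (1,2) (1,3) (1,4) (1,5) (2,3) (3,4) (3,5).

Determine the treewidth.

A width-3 tree decomposition is:
Bags: B1 = {0, 1, 3, 5}  B2 = {0, 1, 3, 4}  B3 = {0, 1, 2, 3}
Tree: B1–B2, B2–B3
Each bag holds 4 vertices, so the decomposition has width 3, which upper-bounds the treewidth. For the lower bound, the 4 vertices {0, 1, 2, 3} are pairwise adjacent, and any tree decomposition puts a clique entirely inside one bag — forcing width ≥ 3. The upper and lower bounds meet at 3, so that is the treewidth.

3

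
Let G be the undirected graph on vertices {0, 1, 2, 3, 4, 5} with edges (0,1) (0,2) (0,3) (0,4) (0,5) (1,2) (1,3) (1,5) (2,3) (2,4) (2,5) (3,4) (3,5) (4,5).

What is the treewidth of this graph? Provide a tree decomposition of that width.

Every bag has size at most 5, so the width is 5 − 1 = 4 and tw(G) ≤ 4. Conversely, {0, 1, 2, 3, 5} is a clique of size 5, and the vertices of any clique must share a bag in every tree decomposition; so some bag has ≥ 5 vertices and tw(G) ≥ 4. The upper and lower bounds meet at 4, so that is the treewidth.

Treewidth 4.
One optimal decomposition is:
Bags: B1 = {0, 1, 2, 3, 5}  B2 = {0, 2, 3, 4, 5}
Tree: B1–B2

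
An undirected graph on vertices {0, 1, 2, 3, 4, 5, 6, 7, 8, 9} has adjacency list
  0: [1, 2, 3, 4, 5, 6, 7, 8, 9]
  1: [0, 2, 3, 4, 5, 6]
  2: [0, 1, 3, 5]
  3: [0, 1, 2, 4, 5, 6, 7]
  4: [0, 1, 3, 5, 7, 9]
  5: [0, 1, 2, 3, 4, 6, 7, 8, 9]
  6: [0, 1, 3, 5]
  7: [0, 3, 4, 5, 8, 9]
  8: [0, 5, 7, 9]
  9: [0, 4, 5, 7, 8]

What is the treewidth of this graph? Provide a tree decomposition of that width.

Treewidth 4.
One such decomposition:
Bags: B1 = {0, 3, 4, 5, 7}  B2 = {0, 1, 3, 4, 5}  B3 = {0, 1, 2, 3, 5}  B4 = {0, 4, 5, 7, 9}  B5 = {0, 1, 3, 5, 6}  B6 = {0, 5, 7, 8, 9}
Tree: B1–B2, B2–B3, B1–B4, B3–B5, B4–B6

The largest bag has 5 vertices, giving width 4; this decomposition certifies tw(G) ≤ 4. Conversely, {0, 5, 7, 8, 9} is a clique of size 5, and the vertices of any clique must share a bag in every tree decomposition; so some bag has ≥ 5 vertices and tw(G) ≥ 4. Therefore the treewidth is 4.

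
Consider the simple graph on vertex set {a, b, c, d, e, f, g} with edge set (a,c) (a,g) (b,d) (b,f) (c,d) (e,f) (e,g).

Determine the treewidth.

A width-2 tree decomposition is:
Bags: B1 = {e, f, g}  B2 = {a, f, g}  B3 = {a, c, f}  B4 = {c, d, f}  B5 = {b, d, f}
Tree: B1–B2, B2–B3, B3–B4, B4–B5
Each bag holds 3 vertices, so the decomposition has width 2, which upper-bounds the treewidth. For the lower bound, G contains the cycle f–e–g–a–c–d–b–f, so G is not a forest; only forests have treewidth ≤ 1, hence tw(G) ≥ 2. Therefore the treewidth is 2.

2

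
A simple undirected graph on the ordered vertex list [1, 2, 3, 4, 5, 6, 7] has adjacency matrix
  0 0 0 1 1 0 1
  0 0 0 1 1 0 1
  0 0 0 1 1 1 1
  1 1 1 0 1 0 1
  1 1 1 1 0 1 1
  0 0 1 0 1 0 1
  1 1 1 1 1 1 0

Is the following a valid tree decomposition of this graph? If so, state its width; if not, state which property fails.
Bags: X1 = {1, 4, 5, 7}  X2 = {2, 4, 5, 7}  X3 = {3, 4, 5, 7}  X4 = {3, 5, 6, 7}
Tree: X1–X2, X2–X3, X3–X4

Yes; width 3.

Vertex coverage: the bags together contain {1, 2, 3, 4, 5, 6, 7}, the full vertex set. Edge coverage: each edge of G has both endpoints in at least one bag. Running intersection: for every vertex, the bags containing it form a connected subtree. All three properties hold, so this is a valid tree decomposition of width max|bag| − 1 = 3, and hence tw(G) ≤ 3.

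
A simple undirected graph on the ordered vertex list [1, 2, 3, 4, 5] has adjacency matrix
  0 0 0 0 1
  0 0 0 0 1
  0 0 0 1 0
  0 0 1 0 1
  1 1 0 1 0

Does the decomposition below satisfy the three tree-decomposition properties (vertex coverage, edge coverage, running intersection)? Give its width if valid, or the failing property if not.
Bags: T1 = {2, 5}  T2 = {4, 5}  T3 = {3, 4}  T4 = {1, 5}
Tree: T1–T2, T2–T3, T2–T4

Checking the three conditions: (i) the bags cover all of {1, 2, 3, 4, 5}; (ii) for each edge, some bag contains both endpoints; (iii) the bags containing any fixed vertex form a subtree. All hold, so the decomposition is valid with width 2 − 1 = 1.

Yes; width 1.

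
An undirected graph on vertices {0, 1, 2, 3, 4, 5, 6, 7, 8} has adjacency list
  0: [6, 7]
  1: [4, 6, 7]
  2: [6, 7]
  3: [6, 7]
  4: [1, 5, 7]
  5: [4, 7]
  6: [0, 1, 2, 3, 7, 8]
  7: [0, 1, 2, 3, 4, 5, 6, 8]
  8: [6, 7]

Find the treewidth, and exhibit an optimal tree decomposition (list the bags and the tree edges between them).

Treewidth 2.
One optimal decomposition is:
Bags: B1 = {0, 6, 7}  B2 = {3, 6, 7}  B3 = {1, 6, 7}  B4 = {1, 4, 7}  B5 = {4, 5, 7}  B6 = {6, 7, 8}  B7 = {2, 6, 7}
Tree: B1–B2, B1–B3, B3–B4, B4–B5, B2–B6, B2–B7

Every bag has size at most 3, so the width is 3 − 1 = 2 and tw(G) ≤ 2. On the other hand G contains the 3-clique {1, 4, 7}. A clique must lie in a single bag of any decomposition, so no decomposition can have width below 2. Hence tw(G) = 2 exactly.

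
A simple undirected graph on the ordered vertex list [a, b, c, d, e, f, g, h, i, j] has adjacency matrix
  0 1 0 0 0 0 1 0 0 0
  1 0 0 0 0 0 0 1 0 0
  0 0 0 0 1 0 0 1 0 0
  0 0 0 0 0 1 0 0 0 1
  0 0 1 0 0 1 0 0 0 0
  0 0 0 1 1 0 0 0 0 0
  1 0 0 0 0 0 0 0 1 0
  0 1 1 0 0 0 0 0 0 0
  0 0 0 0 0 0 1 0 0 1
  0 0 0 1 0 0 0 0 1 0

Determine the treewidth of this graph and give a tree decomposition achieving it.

Each bag holds 3 vertices, so the decomposition has width 2, which upper-bounds the treewidth. For the lower bound, G contains the cycle d–f–e–c–h–b–a–g–i–j–d, so G is not a forest; only forests have treewidth ≤ 1, hence tw(G) ≥ 2. Therefore the treewidth is 2.

Treewidth 2.
One such decomposition:
Bags: B1 = {d, e, f}  B2 = {c, d, e}  B3 = {c, d, h}  B4 = {b, d, h}  B5 = {a, b, d}  B6 = {a, d, g}  B7 = {d, g, i}  B8 = {d, i, j}
Tree: B1–B2, B2–B3, B3–B4, B4–B5, B5–B6, B6–B7, B7–B8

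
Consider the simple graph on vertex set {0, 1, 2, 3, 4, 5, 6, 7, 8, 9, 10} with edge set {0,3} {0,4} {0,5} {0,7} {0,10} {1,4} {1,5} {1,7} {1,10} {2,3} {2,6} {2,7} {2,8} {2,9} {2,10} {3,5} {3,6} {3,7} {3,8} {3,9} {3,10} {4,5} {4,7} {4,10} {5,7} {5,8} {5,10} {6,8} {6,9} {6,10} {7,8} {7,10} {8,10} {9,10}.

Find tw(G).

4

A width-4 tree decomposition is:
Bags: B1 = {3, 5, 7, 8, 10}  B2 = {0, 3, 5, 7, 10}  B3 = {2, 3, 7, 8, 10}  B4 = {0, 4, 5, 7, 10}  B5 = {1, 4, 5, 7, 10}  B6 = {2, 3, 6, 8, 10}  B7 = {2, 3, 6, 9, 10}
Tree: B1–B2, B1–B3, B2–B4, B4–B5, B3–B6, B6–B7
The largest bag has 5 vertices, giving width 4; this decomposition certifies tw(G) ≤ 4. Conversely, {1, 4, 5, 7, 10} is a clique of size 5, and the vertices of any clique must share a bag in every tree decomposition; so some bag has ≥ 5 vertices and tw(G) ≥ 4. Hence tw(G) = 4 exactly.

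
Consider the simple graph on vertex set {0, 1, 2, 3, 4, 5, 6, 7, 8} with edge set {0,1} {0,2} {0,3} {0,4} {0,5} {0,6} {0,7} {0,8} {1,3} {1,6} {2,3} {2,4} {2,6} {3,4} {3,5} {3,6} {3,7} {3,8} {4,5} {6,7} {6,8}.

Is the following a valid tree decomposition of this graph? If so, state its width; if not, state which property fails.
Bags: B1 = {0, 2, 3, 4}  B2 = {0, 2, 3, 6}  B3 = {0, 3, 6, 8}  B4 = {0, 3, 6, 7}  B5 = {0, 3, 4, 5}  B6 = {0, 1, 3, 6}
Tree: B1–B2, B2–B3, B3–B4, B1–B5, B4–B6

Every vertex of G appears in some bag (union = {0, 1, 2, 3, 4, 5, 6, 7, 8}); every edge is covered by a bag; and for each vertex v the set of bags containing v is connected in the bag tree. The decomposition is therefore valid. The largest bag has 4 vertices, so the width is 3.

Yes; width 3.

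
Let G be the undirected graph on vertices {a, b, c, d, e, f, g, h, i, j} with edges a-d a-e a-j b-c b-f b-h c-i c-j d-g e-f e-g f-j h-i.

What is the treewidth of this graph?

A width-2 tree decomposition is:
Bags: B1 = {b, h, i}  B2 = {b, c, i}  B3 = {b, c, f}  B4 = {c, f, j}  B5 = {e, f, j}  B6 = {a, e, j}  B7 = {a, e, g}  B8 = {a, d, g}
Tree: B1–B2, B2–B3, B3–B4, B4–B5, B5–B6, B6–B7, B7–B8
The largest bag has 3 vertices, giving width 2; this decomposition certifies tw(G) ≤ 2. For the lower bound, G contains the cycle h–i–c–b–h, so G is not a forest; only forests have treewidth ≤ 1, hence tw(G) ≥ 2. The upper and lower bounds meet at 2, so that is the treewidth.

2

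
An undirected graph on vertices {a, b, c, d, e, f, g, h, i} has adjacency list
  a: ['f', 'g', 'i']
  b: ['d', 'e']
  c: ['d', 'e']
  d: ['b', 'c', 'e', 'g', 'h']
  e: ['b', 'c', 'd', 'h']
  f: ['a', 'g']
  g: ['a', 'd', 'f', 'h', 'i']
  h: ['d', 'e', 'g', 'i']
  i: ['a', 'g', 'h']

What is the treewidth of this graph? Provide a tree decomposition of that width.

Each bag holds 3 vertices, so the decomposition has width 2, which upper-bounds the treewidth. For the lower bound, the 3 vertices {d, g, h} are pairwise adjacent, and any tree decomposition puts a clique entirely inside one bag — forcing width ≥ 2. Combining the bounds, tw(G) = 2.

Treewidth 2.
One such decomposition:
Bags: B1 = {a, g, i}  B2 = {g, h, i}  B3 = {d, g, h}  B4 = {d, e, h}  B5 = {b, d, e}  B6 = {a, f, g}  B7 = {c, d, e}
Tree: B1–B2, B2–B3, B3–B4, B4–B5, B1–B6, B5–B7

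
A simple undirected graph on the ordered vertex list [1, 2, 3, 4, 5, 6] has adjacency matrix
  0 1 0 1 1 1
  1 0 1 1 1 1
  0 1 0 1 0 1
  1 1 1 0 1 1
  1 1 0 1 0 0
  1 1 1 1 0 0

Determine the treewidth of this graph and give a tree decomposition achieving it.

Each bag holds 4 vertices, so the decomposition has width 3, which upper-bounds the treewidth. On the other hand G contains the 4-clique {1, 2, 4, 5}. A clique must lie in a single bag of any decomposition, so no decomposition can have width below 3. Hence tw(G) = 3 exactly.

Treewidth 3.
Bags: B1 = {1, 2, 4, 6}  B2 = {1, 2, 4, 5}  B3 = {2, 3, 4, 6}
Tree: B1–B2, B1–B3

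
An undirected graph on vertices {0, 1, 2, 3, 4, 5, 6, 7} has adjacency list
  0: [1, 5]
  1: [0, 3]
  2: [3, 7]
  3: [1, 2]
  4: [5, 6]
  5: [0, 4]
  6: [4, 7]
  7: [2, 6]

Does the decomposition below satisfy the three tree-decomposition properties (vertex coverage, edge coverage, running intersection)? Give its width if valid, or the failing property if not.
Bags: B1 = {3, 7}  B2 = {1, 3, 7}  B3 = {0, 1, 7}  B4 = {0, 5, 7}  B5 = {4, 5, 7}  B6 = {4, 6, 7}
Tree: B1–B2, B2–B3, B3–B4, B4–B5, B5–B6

A tree decomposition must satisfy three properties: every vertex lies in some bag; for every edge, both endpoints lie together in some bag; and for every vertex, the bags containing it form a connected subtree. Here vertex 2 appears in no bag, so the decomposition is invalid.

No — vertex 2 appears in no bag.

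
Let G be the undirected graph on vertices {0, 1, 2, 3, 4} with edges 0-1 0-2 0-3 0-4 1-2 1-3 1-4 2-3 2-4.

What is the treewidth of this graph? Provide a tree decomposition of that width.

The largest bag has 4 vertices, giving width 3; this decomposition certifies tw(G) ≤ 3. Conversely, {0, 1, 2, 3} is a clique of size 4, and the vertices of any clique must share a bag in every tree decomposition; so some bag has ≥ 4 vertices and tw(G) ≥ 3. Therefore the treewidth is 3.

Treewidth 3.
One optimal decomposition is:
Bags: B1 = {0, 1, 2, 3}  B2 = {0, 1, 2, 4}
Tree: B1–B2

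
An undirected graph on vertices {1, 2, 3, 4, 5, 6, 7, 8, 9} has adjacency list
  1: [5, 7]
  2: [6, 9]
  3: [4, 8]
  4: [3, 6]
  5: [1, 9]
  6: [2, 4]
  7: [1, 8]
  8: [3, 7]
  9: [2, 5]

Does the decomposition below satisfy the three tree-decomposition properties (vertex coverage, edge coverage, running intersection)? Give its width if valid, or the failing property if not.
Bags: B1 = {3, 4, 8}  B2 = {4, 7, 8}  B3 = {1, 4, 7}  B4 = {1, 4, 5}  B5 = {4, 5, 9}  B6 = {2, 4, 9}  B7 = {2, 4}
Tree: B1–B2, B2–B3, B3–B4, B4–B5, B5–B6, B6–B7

No — vertex 6 appears in no bag.

A tree decomposition must satisfy three properties: every vertex lies in some bag; for every edge, both endpoints lie together in some bag; and for every vertex, the bags containing it form a connected subtree. Here vertex 6 appears in no bag, so the decomposition is invalid.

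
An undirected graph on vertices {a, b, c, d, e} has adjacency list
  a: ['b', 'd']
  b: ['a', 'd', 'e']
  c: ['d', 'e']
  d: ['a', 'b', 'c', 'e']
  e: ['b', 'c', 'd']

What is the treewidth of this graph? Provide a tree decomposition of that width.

Treewidth 2.
One such decomposition:
Bags: B1 = {a, b, d}  B2 = {b, d, e}  B3 = {c, d, e}
Tree: B1–B2, B2–B3

Every bag has size at most 3, so the width is 3 − 1 = 2 and tw(G) ≤ 2. For the lower bound, the 3 vertices {c, d, e} are pairwise adjacent, and any tree decomposition puts a clique entirely inside one bag — forcing width ≥ 2. Combining the bounds, tw(G) = 2.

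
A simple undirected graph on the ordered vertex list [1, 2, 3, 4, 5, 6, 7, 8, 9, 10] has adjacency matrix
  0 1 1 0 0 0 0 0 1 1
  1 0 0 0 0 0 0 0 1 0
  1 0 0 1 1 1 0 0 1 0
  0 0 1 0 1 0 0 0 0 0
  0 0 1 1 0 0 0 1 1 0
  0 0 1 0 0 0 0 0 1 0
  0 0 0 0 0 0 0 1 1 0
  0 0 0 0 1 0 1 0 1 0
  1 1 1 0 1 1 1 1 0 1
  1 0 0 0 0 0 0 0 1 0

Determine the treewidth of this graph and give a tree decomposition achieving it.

Each bag holds 3 vertices, so the decomposition has width 2, which upper-bounds the treewidth. On the other hand G contains the 3-clique {1, 2, 9}. A clique must lie in a single bag of any decomposition, so no decomposition can have width below 2. Hence tw(G) = 2 exactly.

Treewidth 2.
Bags: B1 = {1, 3, 9}  B2 = {3, 5, 9}  B3 = {1, 2, 9}  B4 = {5, 8, 9}  B5 = {1, 9, 10}  B6 = {7, 8, 9}  B7 = {3, 6, 9}  B8 = {3, 4, 5}
Tree: B1–B2, B1–B3, B2–B4, B3–B5, B4–B6, B2–B7, B2–B8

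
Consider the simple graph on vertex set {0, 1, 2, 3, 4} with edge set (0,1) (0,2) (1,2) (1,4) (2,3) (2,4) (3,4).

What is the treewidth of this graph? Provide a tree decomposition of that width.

Treewidth 2.
One optimal decomposition is:
Bags: B1 = {2, 3, 4}  B2 = {1, 2, 4}  B3 = {0, 1, 2}
Tree: B1–B2, B2–B3

Every bag has size at most 3, so the width is 3 − 1 = 2 and tw(G) ≤ 2. For the lower bound, the 3 vertices {0, 1, 2} are pairwise adjacent, and any tree decomposition puts a clique entirely inside one bag — forcing width ≥ 2. The upper and lower bounds meet at 2, so that is the treewidth.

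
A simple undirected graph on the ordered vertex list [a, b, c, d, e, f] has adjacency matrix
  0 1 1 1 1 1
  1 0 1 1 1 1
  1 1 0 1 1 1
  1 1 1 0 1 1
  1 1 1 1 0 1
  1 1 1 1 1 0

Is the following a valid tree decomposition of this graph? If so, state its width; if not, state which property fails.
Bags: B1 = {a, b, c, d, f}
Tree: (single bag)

No — vertex e appears in no bag.

A tree decomposition must satisfy three properties: every vertex lies in some bag; for every edge, both endpoints lie together in some bag; and for every vertex, the bags containing it form a connected subtree. Here vertex e appears in no bag, so the decomposition is invalid.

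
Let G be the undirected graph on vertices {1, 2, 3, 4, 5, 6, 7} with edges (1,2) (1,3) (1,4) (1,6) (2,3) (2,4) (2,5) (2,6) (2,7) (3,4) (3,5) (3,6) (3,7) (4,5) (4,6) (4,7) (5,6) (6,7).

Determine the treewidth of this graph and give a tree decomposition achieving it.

Each bag holds 5 vertices, so the decomposition has width 4, which upper-bounds the treewidth. Conversely, {1, 2, 3, 4, 6} is a clique of size 5, and the vertices of any clique must share a bag in every tree decomposition; so some bag has ≥ 5 vertices and tw(G) ≥ 4. Combining the bounds, tw(G) = 4.

Treewidth 4.
One optimal decomposition is:
Bags: B1 = {2, 3, 4, 6, 7}  B2 = {1, 2, 3, 4, 6}  B3 = {2, 3, 4, 5, 6}
Tree: B1–B2, B1–B3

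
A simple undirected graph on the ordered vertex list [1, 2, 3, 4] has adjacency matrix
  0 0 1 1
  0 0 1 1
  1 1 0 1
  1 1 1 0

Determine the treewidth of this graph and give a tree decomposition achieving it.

Treewidth 2.
Bags: B1 = {2, 3, 4}  B2 = {1, 3, 4}
Tree: B1–B2

The largest bag has 3 vertices, giving width 2; this decomposition certifies tw(G) ≤ 2. On the other hand G contains the 3-clique {1, 3, 4}. A clique must lie in a single bag of any decomposition, so no decomposition can have width below 2. The upper and lower bounds meet at 2, so that is the treewidth.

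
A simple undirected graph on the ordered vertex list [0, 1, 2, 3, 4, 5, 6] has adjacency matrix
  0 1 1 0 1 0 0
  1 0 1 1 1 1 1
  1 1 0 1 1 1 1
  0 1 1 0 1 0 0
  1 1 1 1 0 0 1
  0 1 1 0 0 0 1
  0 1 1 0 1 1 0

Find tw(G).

3

A width-3 tree decomposition is:
Bags: B1 = {1, 2, 4, 6}  B2 = {1, 2, 3, 4}  B3 = {1, 2, 5, 6}  B4 = {0, 1, 2, 4}
Tree: B1–B2, B1–B3, B2–B4
Each bag holds 4 vertices, so the decomposition has width 3, which upper-bounds the treewidth. For the lower bound, the 4 vertices {0, 1, 2, 4} are pairwise adjacent, and any tree decomposition puts a clique entirely inside one bag — forcing width ≥ 3. Therefore the treewidth is 3.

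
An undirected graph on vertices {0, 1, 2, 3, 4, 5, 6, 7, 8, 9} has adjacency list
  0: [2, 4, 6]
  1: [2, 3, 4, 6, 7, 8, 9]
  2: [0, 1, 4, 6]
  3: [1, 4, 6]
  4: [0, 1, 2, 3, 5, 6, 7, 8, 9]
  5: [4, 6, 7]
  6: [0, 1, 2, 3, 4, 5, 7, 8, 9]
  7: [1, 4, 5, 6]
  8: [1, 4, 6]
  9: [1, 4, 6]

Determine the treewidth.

A width-3 tree decomposition is:
Bags: B1 = {1, 2, 4, 6}  B2 = {1, 3, 4, 6}  B3 = {0, 2, 4, 6}  B4 = {1, 4, 6, 9}  B5 = {1, 4, 6, 7}  B6 = {1, 4, 6, 8}  B7 = {4, 5, 6, 7}
Tree: B1–B2, B1–B3, B1–B4, B4–B5, B1–B6, B5–B7
Every bag has size at most 4, so the width is 4 − 1 = 3 and tw(G) ≤ 3. For the lower bound, the 4 vertices {0, 2, 4, 6} are pairwise adjacent, and any tree decomposition puts a clique entirely inside one bag — forcing width ≥ 3. Combining the bounds, tw(G) = 3.

3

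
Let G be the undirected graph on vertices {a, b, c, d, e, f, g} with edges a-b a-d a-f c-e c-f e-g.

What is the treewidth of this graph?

A width-1 tree decomposition is:
Bags: B1 = {c, f}  B2 = {a, f}  B3 = {c, e}  B4 = {a, b}  B5 = {e, g}  B6 = {a, d}
Tree: B1–B2, B1–B3, B2–B4, B3–B5, B2–B6
Each bag holds 2 vertices, so the decomposition has width 1, which upper-bounds the treewidth. G has an edge, so its treewidth is at least 1. Combining the bounds, tw(G) = 1.

1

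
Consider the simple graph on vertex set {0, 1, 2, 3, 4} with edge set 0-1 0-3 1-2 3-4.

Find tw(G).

1

A width-1 tree decomposition is:
Bags: B1 = {3, 4}  B2 = {0, 3}  B3 = {0, 1}  B4 = {1, 2}
Tree: B1–B2, B2–B3, B3–B4
Every bag has size at most 2, so the width is 2 − 1 = 1 and tw(G) ≤ 1. Any graph with an edge has treewidth ≥ 1, and G has the edge 4–3. Hence tw(G) = 1 exactly.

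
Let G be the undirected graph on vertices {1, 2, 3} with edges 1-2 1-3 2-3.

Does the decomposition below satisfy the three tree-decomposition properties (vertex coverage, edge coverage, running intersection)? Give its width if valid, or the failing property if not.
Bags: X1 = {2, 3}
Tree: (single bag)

A tree decomposition must satisfy three properties: every vertex lies in some bag; for every edge, both endpoints lie together in some bag; and for every vertex, the bags containing it form a connected subtree. Here vertex 1 appears in no bag, so the decomposition is invalid.

No — vertex 1 appears in no bag.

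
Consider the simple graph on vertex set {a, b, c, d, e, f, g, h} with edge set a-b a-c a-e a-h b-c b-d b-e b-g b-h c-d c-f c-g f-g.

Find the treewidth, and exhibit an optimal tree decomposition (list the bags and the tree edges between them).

The largest bag has 3 vertices, giving width 2; this decomposition certifies tw(G) ≤ 2. For the lower bound, the 3 vertices {c, f, g} are pairwise adjacent, and any tree decomposition puts a clique entirely inside one bag — forcing width ≥ 2. The upper and lower bounds meet at 2, so that is the treewidth.

Treewidth 2.
Bags: B1 = {b, c, g}  B2 = {c, f, g}  B3 = {a, b, c}  B4 = {b, c, d}  B5 = {a, b, h}  B6 = {a, b, e}
Tree: B1–B2, B1–B3, B1–B4, B3–B5, B3–B6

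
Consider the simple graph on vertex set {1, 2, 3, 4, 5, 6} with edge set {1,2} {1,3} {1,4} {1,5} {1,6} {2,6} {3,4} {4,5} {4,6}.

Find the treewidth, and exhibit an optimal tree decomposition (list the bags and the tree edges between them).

Every bag has size at most 3, so the width is 3 − 1 = 2 and tw(G) ≤ 2. On the other hand G contains the 3-clique {1, 2, 6}. A clique must lie in a single bag of any decomposition, so no decomposition can have width below 2. Combining the bounds, tw(G) = 2.

Treewidth 2.
One optimal decomposition is:
Bags: B1 = {1, 3, 4}  B2 = {1, 4, 5}  B3 = {1, 4, 6}  B4 = {1, 2, 6}
Tree: B1–B2, B1–B3, B3–B4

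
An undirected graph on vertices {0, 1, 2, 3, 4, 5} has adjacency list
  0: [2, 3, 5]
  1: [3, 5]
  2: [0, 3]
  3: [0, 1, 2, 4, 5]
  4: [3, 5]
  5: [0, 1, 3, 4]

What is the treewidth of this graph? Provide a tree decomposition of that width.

Treewidth 2.
One such decomposition:
Bags: B1 = {0, 3, 5}  B2 = {0, 2, 3}  B3 = {1, 3, 5}  B4 = {3, 4, 5}
Tree: B1–B2, B1–B3, B3–B4

The largest bag has 3 vertices, giving width 2; this decomposition certifies tw(G) ≤ 2. For the lower bound, the 3 vertices {0, 2, 3} are pairwise adjacent, and any tree decomposition puts a clique entirely inside one bag — forcing width ≥ 2. Combining the bounds, tw(G) = 2.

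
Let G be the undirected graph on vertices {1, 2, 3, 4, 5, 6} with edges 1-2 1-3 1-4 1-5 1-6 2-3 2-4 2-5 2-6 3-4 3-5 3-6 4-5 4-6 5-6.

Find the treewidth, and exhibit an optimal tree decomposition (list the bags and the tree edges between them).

Treewidth 5.
Bags: B1 = {1, 2, 3, 4, 5, 6}
Tree: (single bag)

A single bag containing all 6 vertices is trivially a valid decomposition of width 5. On the other hand G contains the 6-clique {1, 2, 3, 4, 5, 6}. A clique must lie in a single bag of any decomposition, so no decomposition can have width below 5. Therefore the treewidth is 5.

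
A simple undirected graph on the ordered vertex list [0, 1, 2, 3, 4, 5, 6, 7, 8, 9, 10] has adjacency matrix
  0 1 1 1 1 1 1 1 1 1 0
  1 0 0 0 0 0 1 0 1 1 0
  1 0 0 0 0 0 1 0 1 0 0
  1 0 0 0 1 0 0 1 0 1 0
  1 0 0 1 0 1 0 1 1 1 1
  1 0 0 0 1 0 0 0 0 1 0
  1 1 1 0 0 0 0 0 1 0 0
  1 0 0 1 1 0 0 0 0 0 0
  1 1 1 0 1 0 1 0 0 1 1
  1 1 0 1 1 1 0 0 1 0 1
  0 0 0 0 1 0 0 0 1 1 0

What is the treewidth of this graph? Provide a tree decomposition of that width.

Treewidth 3.
Bags: B1 = {0, 1, 8, 9}  B2 = {0, 4, 8, 9}  B3 = {0, 1, 6, 8}  B4 = {0, 4, 5, 9}  B5 = {0, 3, 4, 9}  B6 = {0, 2, 6, 8}  B7 = {0, 3, 4, 7}  B8 = {4, 8, 9, 10}
Tree: B1–B2, B1–B3, B2–B4, B2–B5, B3–B6, B5–B7, B2–B8

The largest bag has 4 vertices, giving width 3; this decomposition certifies tw(G) ≤ 3. Conversely, {0, 1, 8, 9} is a clique of size 4, and the vertices of any clique must share a bag in every tree decomposition; so some bag has ≥ 4 vertices and tw(G) ≥ 3. Combining the bounds, tw(G) = 3.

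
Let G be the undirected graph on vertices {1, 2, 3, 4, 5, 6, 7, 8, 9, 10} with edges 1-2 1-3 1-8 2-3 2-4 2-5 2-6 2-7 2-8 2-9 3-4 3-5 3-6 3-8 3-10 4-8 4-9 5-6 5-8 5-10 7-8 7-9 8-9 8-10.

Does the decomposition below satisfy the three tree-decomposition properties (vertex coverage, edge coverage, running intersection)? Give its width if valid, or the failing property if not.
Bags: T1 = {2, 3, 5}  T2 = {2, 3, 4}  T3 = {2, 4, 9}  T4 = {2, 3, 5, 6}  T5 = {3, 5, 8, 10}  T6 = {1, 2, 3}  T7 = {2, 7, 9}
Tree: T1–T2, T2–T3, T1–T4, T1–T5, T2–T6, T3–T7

No — edge (8,2) lies in no bag.

A tree decomposition must satisfy three properties: every vertex lies in some bag; for every edge, both endpoints lie together in some bag; and for every vertex, the bags containing it form a connected subtree. Here edge (8,2) lies in no bag, so the decomposition is invalid.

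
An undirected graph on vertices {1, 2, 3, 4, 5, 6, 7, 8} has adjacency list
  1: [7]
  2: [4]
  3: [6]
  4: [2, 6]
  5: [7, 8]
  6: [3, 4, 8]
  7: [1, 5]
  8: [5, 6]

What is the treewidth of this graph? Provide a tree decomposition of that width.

The largest bag has 2 vertices, giving width 1; this decomposition certifies tw(G) ≤ 1. Since G has at least one edge (e.g. 6–4), it is not an edgeless graph, so tw(G) ≥ 1. Therefore the treewidth is 1.

Treewidth 1.
One such decomposition:
Bags: B1 = {4, 6}  B2 = {6, 8}  B3 = {5, 8}  B4 = {3, 6}  B5 = {5, 7}  B6 = {2, 4}  B7 = {1, 7}
Tree: B1–B2, B2–B3, B1–B4, B3–B5, B1–B6, B5–B7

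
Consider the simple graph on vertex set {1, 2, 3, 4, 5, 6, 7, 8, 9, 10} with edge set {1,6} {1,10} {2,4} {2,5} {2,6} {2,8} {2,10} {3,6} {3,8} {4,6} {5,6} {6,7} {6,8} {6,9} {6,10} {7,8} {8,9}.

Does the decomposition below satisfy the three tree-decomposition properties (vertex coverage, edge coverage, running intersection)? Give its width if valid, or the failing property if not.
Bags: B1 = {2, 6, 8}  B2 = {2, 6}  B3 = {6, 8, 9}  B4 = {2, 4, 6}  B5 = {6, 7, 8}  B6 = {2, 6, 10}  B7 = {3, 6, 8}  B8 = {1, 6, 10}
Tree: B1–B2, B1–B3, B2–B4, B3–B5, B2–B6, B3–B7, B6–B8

No — vertex 5 appears in no bag.

A tree decomposition must satisfy three properties: every vertex lies in some bag; for every edge, both endpoints lie together in some bag; and for every vertex, the bags containing it form a connected subtree. Here vertex 5 appears in no bag, so the decomposition is invalid.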